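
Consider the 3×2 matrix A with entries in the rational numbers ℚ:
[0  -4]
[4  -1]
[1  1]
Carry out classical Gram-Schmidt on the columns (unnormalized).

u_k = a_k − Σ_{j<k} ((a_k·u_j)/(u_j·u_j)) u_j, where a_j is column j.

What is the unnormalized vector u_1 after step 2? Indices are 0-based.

Step 1: u_0 = a_0 = (0, 4, 1).
Step 2: u_1 = a_1 − (-3/17)·u_0 = (-4, -5/17, 20/17).

u_1 = (-4, -5/17, 20/17)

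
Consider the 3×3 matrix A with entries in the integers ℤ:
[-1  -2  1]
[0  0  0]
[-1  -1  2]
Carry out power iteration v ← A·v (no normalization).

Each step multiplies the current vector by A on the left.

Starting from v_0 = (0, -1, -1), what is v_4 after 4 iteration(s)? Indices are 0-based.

v_4 = (-3, 0, -7)

v_0 = (0, -1, -1).
v_1 = A·v_0 = (1, 0, -1).
v_2 = A·v_1 = (-2, 0, -3).
v_3 = A·v_2 = (-1, 0, -4).
v_4 = A·v_3 = (-3, 0, -7).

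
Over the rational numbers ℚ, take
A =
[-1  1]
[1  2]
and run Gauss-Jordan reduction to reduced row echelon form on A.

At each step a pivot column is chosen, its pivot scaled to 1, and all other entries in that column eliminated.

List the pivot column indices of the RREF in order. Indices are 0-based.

pivot columns: 0, 1

pivot(0,0)=-1: scale R0 → (1, -1)
  clear (1,0): R1 −= (1)R0 → (0, 3)
pivot(1,1)=3: scale R1 → (0, 1)
  clear (0,1): R0 −= (-1)R1 → (1, 0)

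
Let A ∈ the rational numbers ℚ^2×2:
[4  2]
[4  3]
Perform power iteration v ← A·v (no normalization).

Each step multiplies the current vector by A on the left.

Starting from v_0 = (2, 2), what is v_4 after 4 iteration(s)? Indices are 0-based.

v_0 = (2, 2).
v_1 = A·v_0 = (12, 14).
v_2 = A·v_1 = (76, 90).
v_3 = A·v_2 = (484, 574).
v_4 = A·v_3 = (3084, 3658).

v_4 = (3084, 3658)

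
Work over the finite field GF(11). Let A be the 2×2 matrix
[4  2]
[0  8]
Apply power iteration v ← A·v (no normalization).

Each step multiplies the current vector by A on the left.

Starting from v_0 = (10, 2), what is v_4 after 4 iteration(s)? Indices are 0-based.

v_0 = (10, 2).
v_1 = A·v_0 = (0, 5).
v_2 = A·v_1 = (10, 7).
v_3 = A·v_2 = (10, 1).
v_4 = A·v_3 = (9, 8).

v_4 = (9, 8)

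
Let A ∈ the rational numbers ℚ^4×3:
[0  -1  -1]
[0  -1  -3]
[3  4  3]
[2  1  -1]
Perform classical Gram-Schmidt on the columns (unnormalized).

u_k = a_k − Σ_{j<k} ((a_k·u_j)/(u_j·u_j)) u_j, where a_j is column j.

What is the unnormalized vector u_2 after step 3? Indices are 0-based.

u_2 = (46/51, -56/51, -4/51, 2/17)

Step 1: u_0 = a_0 = (0, 0, 3, 2).
Step 2: u_1 = a_1 − (14/13)·u_0 = (-1, -1, 10/13, -15/13).
Step 3: u_2 = a_2 − (7/13)·u_0 − (97/51)·u_1 = (46/51, -56/51, -4/51, 2/17).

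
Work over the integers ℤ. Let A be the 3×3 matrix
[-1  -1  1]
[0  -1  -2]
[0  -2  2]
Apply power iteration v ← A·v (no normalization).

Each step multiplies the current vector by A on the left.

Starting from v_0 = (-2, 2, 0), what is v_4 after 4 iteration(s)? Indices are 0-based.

v_0 = (-2, 2, 0).
v_1 = A·v_0 = (0, -2, -4).
v_2 = A·v_1 = (-2, 10, -4).
v_3 = A·v_2 = (-12, -2, -28).
v_4 = A·v_3 = (-14, 58, -52).

v_4 = (-14, 58, -52)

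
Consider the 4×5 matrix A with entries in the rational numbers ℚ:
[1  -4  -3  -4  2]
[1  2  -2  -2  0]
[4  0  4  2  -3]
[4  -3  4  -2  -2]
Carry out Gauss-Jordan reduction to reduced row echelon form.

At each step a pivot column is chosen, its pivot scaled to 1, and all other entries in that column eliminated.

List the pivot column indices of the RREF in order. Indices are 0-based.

[1] R0 /= 1  ⇒  (1, -4, -3, -4, 2)
     R1 -= 1·R0  ⇒  (0, 6, 1, 2, -2)
     R2 -= 4·R0  ⇒  (0, 16, 16, 18, -11)
     R3 -= 4·R0  ⇒  (0, 13, 16, 14, -10)
[2] R1 /= 6  ⇒  (0, 1, 1/6, 1/3, -1/3)
     R0 -= -4·R1  ⇒  (1, 0, -7/3, -8/3, 2/3)
     R2 -= 16·R1  ⇒  (0, 0, 40/3, 38/3, -17/3)
     R3 -= 13·R1  ⇒  (0, 0, 83/6, 29/3, -17/3)
[3] R2 /= 40/3  ⇒  (0, 0, 1, 19/20, -17/40)
     R0 -= -7/3·R2  ⇒  (1, 0, 0, -9/20, -13/40)
     R1 -= 1/6·R2  ⇒  (0, 1, 0, 7/40, -21/80)
     R3 -= 83/6·R2  ⇒  (0, 0, 0, -139/40, 17/80)
[4] R3 /= -139/40  ⇒  (0, 0, 0, 1, -17/278)
     R0 -= -9/20·R3  ⇒  (1, 0, 0, 0, -49/139)
     R1 -= 7/40·R3  ⇒  (0, 1, 0, 0, -35/139)
     R2 -= 19/20·R3  ⇒  (0, 0, 1, 0, -51/139)

pivot columns: 0, 1, 2, 3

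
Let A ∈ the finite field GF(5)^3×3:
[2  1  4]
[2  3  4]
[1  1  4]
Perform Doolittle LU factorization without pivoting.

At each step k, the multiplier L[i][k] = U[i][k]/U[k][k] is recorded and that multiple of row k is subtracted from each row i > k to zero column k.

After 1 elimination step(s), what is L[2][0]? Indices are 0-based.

L[2][0] = 3

[col 0] pivot 2
  R1 -= 1*R0 → (0, 2, 0)  (L[1][0] := 1)
  R2 -= 3*R0 → (0, 3, 2)  (L[2][0] := 3)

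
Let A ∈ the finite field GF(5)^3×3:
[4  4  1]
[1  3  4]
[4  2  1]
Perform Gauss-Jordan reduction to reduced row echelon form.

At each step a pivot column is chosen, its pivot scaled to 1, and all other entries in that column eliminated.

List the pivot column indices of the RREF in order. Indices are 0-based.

pivot columns: 0, 1

pivot(0,0)=4: scale R0 → (1, 1, 4)
  clear (1,0): R1 −= (1)R0 → (0, 2, 0)
  clear (2,0): R2 −= (4)R0 → (0, 3, 0)
pivot(1,1)=2: scale R1 → (0, 1, 0)
  clear (0,1): R0 −= (1)R1 → (1, 0, 4)
  clear (2,1): R2 −= (3)R1 → (0, 0, 0)
col 2: no nonzero at/below row 2; advance.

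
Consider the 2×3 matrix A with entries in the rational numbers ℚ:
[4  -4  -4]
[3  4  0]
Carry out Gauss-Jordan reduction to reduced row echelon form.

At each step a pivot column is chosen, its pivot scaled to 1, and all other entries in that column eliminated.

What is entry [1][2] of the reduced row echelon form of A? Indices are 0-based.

M[1][2] = 3/7

step 1: normalize row 0 (÷4) = (1, -1, -1)
  row 1: subtract 3×row0 = (0, 7, 3)
step 2: normalize row 1 (÷7) = (0, 1, 3/7)
  row 0: subtract -1×row1 = (1, 0, -4/7)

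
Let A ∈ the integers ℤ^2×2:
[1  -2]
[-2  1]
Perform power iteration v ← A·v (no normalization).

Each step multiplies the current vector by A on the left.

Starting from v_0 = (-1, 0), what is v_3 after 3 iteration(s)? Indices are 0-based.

v_0 = (-1, 0).
v_1 = A·v_0 = (-1, 2).
v_2 = A·v_1 = (-5, 4).
v_3 = A·v_2 = (-13, 14).

v_3 = (-13, 14)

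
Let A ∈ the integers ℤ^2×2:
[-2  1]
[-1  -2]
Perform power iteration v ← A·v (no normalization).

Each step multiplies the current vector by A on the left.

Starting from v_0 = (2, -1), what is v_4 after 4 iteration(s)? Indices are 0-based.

v_4 = (10, 55)

v_0 = (2, -1).
v_1 = A·v_0 = (-5, 0).
v_2 = A·v_1 = (10, 5).
v_3 = A·v_2 = (-15, -20).
v_4 = A·v_3 = (10, 55).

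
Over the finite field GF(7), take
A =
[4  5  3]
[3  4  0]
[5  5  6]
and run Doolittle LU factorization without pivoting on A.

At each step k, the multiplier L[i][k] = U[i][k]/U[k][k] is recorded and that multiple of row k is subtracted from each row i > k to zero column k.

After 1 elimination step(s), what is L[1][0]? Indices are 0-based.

L[1][0] = 6

k=0: U[0][0]=4
  eliminate (1,0): mult=6, new row 1: (0, 2, 3); set L[1][0]=6
  eliminate (2,0): mult=3, new row 2: (0, 4, 4); set L[2][0]=3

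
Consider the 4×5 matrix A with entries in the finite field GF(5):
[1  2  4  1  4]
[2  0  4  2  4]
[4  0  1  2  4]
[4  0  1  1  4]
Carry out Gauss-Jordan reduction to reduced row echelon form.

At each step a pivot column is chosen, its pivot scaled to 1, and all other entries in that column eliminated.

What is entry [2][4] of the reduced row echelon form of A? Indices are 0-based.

M[2][4] = 2

pivot(0,0)=1: scale R0 → (1, 2, 4, 1, 4)
  clear (1,0): R1 −= (2)R0 → (0, 1, 1, 0, 1)
  clear (2,0): R2 −= (4)R0 → (0, 2, 0, 3, 3)
  clear (3,0): R3 −= (4)R0 → (0, 2, 0, 2, 3)
pivot(1,1)=1: scale R1 → (0, 1, 1, 0, 1)
  clear (0,1): R0 −= (2)R1 → (1, 0, 2, 1, 2)
  clear (2,1): R2 −= (2)R1 → (0, 0, 3, 3, 1)
  clear (3,1): R3 −= (2)R1 → (0, 0, 3, 2, 1)
pivot(2,2)=3: scale R2 → (0, 0, 1, 1, 2)
  clear (0,2): R0 −= (2)R2 → (1, 0, 0, 4, 3)
  clear (1,2): R1 −= (1)R2 → (0, 1, 0, 4, 4)
  clear (3,2): R3 −= (3)R2 → (0, 0, 0, 4, 0)
pivot(3,3)=4: scale R3 → (0, 0, 0, 1, 0)
  clear (0,3): R0 −= (4)R3 → (1, 0, 0, 0, 3)
  clear (1,3): R1 −= (4)R3 → (0, 1, 0, 0, 4)
  clear (2,3): R2 −= (1)R3 → (0, 0, 1, 0, 2)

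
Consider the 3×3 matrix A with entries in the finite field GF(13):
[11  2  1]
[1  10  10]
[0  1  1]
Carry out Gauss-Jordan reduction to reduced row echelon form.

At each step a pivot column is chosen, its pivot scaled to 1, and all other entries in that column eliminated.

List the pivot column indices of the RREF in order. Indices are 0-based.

pivot columns: 0, 1, 2

step 1: normalize row 0 (÷11) = (1, 12, 6)
  row 1: subtract 1×row0 = (0, 11, 4)
step 2: normalize row 1 (÷11) = (0, 1, 11)
  row 0: subtract 12×row1 = (1, 0, 4)
  row 2: subtract 1×row1 = (0, 0, 3)
step 3: normalize row 2 (÷3) = (0, 0, 1)
  row 0: subtract 4×row2 = (1, 0, 0)
  row 1: subtract 11×row2 = (0, 1, 0)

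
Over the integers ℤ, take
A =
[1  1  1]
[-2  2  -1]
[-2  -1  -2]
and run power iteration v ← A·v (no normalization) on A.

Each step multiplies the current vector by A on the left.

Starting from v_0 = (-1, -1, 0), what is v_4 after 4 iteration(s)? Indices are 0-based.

v_4 = (3, 3, -4)

v_0 = (-1, -1, 0).
v_1 = A·v_0 = (-2, 0, 3).
v_2 = A·v_1 = (1, 1, -2).
v_3 = A·v_2 = (0, 2, 1).
v_4 = A·v_3 = (3, 3, -4).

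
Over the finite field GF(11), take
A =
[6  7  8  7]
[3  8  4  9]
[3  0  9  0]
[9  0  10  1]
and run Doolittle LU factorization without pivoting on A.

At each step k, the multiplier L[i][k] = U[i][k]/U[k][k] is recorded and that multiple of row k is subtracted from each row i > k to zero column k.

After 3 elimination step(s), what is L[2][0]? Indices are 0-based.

L[2][0] = 6

k=0: U[0][0]=6
  eliminate (1,0): mult=6, new row 1: (0, 10, 0, 0); set L[1][0]=6
  eliminate (2,0): mult=6, new row 2: (0, 2, 5, 2); set L[2][0]=6
  eliminate (3,0): mult=7, new row 3: (0, 6, 9, 7); set L[3][0]=7
k=1: U[1][1]=10
  eliminate (2,1): mult=9, new row 2: (0, 0, 5, 2); set L[2][1]=9
  eliminate (3,1): mult=5, new row 3: (0, 0, 9, 7); set L[3][1]=5
k=2: U[2][2]=5
  eliminate (3,2): mult=4, new row 3: (0, 0, 0, 10); set L[3][2]=4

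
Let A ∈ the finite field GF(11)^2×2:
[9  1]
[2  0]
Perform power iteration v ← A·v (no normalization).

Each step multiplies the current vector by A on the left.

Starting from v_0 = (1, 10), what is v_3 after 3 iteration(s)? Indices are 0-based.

v_3 = (0, 5)

v_0 = (1, 10).
v_1 = A·v_0 = (8, 2).
v_2 = A·v_1 = (8, 5).
v_3 = A·v_2 = (0, 5).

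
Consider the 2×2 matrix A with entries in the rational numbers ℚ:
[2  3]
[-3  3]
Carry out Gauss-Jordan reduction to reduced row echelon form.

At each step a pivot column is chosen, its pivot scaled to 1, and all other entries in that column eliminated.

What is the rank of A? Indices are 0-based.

rank = 2

pivot(0,0)=2: scale R0 → (1, 3/2)
  clear (1,0): R1 −= (-3)R0 → (0, 15/2)
pivot(1,1)=15/2: scale R1 → (0, 1)
  clear (0,1): R0 −= (3/2)R1 → (1, 0)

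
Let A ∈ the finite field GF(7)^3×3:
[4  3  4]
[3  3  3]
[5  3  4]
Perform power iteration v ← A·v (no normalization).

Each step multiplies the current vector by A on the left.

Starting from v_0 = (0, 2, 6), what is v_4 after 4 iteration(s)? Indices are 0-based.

v_0 = (0, 2, 6).
v_1 = A·v_0 = (2, 3, 2).
v_2 = A·v_1 = (4, 0, 6).
v_3 = A·v_2 = (5, 2, 2).
v_4 = A·v_3 = (6, 6, 4).

v_4 = (6, 6, 4)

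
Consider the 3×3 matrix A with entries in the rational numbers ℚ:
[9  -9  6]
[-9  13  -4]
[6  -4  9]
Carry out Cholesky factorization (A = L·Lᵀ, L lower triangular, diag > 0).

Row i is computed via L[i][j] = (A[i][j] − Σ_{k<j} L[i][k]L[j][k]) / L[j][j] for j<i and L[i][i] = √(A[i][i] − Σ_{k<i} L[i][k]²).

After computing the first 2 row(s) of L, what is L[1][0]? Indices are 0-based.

L[1][0] = -3

Step 1: L[0][0] = √(9) = 3.
  L[1][0] = (-9) / L[0][0] = -3.
Step 2: L[1][1] = √(4) = 2.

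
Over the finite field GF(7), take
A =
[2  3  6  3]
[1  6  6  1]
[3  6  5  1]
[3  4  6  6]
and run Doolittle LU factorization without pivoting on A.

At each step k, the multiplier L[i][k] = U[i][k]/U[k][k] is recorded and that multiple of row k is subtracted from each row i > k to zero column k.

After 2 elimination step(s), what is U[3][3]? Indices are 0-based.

U[3][3] = 3

k=0: U[0][0]=2
  eliminate (1,0): mult=4, new row 1: (0, 1, 3, 3); set L[1][0]=4
  eliminate (2,0): mult=5, new row 2: (0, 5, 3, 0); set L[2][0]=5
  eliminate (3,0): mult=5, new row 3: (0, 3, 4, 5); set L[3][0]=5
k=1: U[1][1]=1
  eliminate (2,1): mult=5, new row 2: (0, 0, 2, 6); set L[2][1]=5
  eliminate (3,1): mult=3, new row 3: (0, 0, 2, 3); set L[3][1]=3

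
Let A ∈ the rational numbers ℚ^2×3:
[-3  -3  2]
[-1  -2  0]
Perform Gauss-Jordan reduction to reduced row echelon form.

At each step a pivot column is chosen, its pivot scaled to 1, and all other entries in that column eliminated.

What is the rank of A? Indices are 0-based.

step 1: normalize row 0 (÷-3) = (1, 1, -2/3)
  row 1: subtract -1×row0 = (0, -1, -2/3)
step 2: normalize row 1 (÷-1) = (0, 1, 2/3)
  row 0: subtract 1×row1 = (1, 0, -4/3)

rank = 2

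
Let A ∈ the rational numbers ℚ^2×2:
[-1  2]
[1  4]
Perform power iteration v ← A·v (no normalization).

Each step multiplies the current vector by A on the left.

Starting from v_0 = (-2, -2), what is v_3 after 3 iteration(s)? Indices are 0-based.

v_3 = (-66, -186)

v_0 = (-2, -2).
v_1 = A·v_0 = (-2, -10).
v_2 = A·v_1 = (-18, -42).
v_3 = A·v_2 = (-66, -186).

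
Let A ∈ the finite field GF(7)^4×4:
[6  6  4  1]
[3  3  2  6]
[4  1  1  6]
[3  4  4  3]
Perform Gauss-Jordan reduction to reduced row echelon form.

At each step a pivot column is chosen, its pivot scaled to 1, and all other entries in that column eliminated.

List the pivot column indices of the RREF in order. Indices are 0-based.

[1] R0 /= 6  ⇒  (1, 1, 3, 6)
     R1 -= 3·R0  ⇒  (0, 0, 0, 2)
     R2 -= 4·R0  ⇒  (0, 4, 3, 3)
     R3 -= 3·R0  ⇒  (0, 1, 2, 6)
[2] R1 <-> R2
[2] R1 /= 4  ⇒  (0, 1, 6, 6)
     R0 -= 1·R1  ⇒  (1, 0, 4, 0)
     R3 -= 1·R1  ⇒  (0, 0, 3, 0)
[3] R2 <-> R3
[3] R2 /= 3  ⇒  (0, 0, 1, 0)
     R0 -= 4·R2  ⇒  (1, 0, 0, 0)
     R1 -= 6·R2  ⇒  (0, 1, 0, 6)
[4] R3 /= 2  ⇒  (0, 0, 0, 1)
     R1 -= 6·R3  ⇒  (0, 1, 0, 0)

pivot columns: 0, 1, 2, 3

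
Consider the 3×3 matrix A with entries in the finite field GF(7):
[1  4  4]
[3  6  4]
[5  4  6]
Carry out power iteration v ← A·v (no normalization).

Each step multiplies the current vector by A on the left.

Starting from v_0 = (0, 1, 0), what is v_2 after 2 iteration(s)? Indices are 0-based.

v_2 = (2, 1, 5)

v_0 = (0, 1, 0).
v_1 = A·v_0 = (4, 6, 4).
v_2 = A·v_1 = (2, 1, 5).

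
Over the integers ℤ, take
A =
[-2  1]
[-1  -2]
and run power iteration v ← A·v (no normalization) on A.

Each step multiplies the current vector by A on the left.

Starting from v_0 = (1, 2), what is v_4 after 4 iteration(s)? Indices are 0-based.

v_4 = (-55, 10)

v_0 = (1, 2).
v_1 = A·v_0 = (0, -5).
v_2 = A·v_1 = (-5, 10).
v_3 = A·v_2 = (20, -15).
v_4 = A·v_3 = (-55, 10).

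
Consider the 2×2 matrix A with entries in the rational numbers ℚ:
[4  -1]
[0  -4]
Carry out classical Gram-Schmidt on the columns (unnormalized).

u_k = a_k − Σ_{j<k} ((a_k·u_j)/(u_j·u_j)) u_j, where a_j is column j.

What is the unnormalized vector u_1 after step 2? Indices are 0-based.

u_1 = (0, -4)

Step 1: u_0 = a_0 = (4, 0).
Step 2: u_1 = a_1 − (-1/4)·u_0 = (0, -4).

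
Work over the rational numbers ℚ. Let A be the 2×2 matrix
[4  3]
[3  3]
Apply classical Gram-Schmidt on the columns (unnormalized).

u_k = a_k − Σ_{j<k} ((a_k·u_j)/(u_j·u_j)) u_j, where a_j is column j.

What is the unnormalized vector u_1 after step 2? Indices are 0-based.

Step 1: u_0 = a_0 = (4, 3).
Step 2: u_1 = a_1 − (21/25)·u_0 = (-9/25, 12/25).

u_1 = (-9/25, 12/25)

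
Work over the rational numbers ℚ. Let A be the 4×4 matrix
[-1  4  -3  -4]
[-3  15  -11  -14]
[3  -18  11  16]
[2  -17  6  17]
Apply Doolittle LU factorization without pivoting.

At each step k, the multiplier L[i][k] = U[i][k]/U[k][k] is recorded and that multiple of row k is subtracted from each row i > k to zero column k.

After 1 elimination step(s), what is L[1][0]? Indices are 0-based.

L[1][0] = 3

k=0: U[0][0]=-1
  eliminate (1,0): mult=3, new row 1: (0, 3, -2, -2); set L[1][0]=3
  eliminate (2,0): mult=-3, new row 2: (0, -6, 2, 4); set L[2][0]=-3
  eliminate (3,0): mult=-2, new row 3: (0, -9, 0, 9); set L[3][0]=-2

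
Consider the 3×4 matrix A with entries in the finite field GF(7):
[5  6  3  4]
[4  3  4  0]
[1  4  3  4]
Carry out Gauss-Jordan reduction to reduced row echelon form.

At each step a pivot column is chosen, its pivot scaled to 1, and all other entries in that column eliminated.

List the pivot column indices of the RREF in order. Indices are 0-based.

pivot columns: 0, 1, 2

[1] R0 /= 5  ⇒  (1, 4, 2, 5)
     R1 -= 4·R0  ⇒  (0, 1, 3, 1)
     R2 -= 1·R0  ⇒  (0, 0, 1, 6)
[2] R1 /= 1  ⇒  (0, 1, 3, 1)
     R0 -= 4·R1  ⇒  (1, 0, 4, 1)
[3] R2 /= 1  ⇒  (0, 0, 1, 6)
     R0 -= 4·R2  ⇒  (1, 0, 0, 5)
     R1 -= 3·R2  ⇒  (0, 1, 0, 4)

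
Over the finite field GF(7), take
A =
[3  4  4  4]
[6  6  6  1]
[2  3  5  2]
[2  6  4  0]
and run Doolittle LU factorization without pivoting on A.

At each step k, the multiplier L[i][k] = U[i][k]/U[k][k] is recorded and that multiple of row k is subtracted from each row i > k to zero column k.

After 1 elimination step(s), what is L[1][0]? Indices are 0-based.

Step 1: pivot at (0,0) is 3.
  row1 ← row1 − (2)·row0  ⇒  L[1][0]=2, U row1=(0, 5, 5, 0)
  row2 ← row2 − (3)·row0  ⇒  L[2][0]=3, U row2=(0, 5, 0, 4)
  row3 ← row3 − (3)·row0  ⇒  L[3][0]=3, U row3=(0, 1, 6, 2)

L[1][0] = 2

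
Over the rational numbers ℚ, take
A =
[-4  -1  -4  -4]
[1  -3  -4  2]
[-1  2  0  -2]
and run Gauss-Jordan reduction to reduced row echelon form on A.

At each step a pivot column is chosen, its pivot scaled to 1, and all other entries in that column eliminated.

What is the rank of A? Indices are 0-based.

step 1: normalize row 0 (÷-4) = (1, 1/4, 1, 1)
  row 1: subtract 1×row0 = (0, -13/4, -5, 1)
  row 2: subtract -1×row0 = (0, 9/4, 1, -1)
step 2: normalize row 1 (÷-13/4) = (0, 1, 20/13, -4/13)
  row 0: subtract 1/4×row1 = (1, 0, 8/13, 14/13)
  row 2: subtract 9/4×row1 = (0, 0, -32/13, -4/13)
step 3: normalize row 2 (÷-32/13) = (0, 0, 1, 1/8)
  row 0: subtract 8/13×row2 = (1, 0, 0, 1)
  row 1: subtract 20/13×row2 = (0, 1, 0, -1/2)

rank = 3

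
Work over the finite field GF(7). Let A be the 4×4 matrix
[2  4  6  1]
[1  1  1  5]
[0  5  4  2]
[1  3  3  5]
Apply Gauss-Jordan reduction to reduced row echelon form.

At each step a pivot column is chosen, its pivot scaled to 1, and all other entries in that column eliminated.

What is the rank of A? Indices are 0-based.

pivot(0,0)=2: scale R0 → (1, 2, 3, 4)
  clear (1,0): R1 −= (1)R0 → (0, 6, 5, 1)
  clear (3,0): R3 −= (1)R0 → (0, 1, 0, 1)
pivot(1,1)=6: scale R1 → (0, 1, 2, 6)
  clear (0,1): R0 −= (2)R1 → (1, 0, 6, 6)
  clear (2,1): R2 −= (5)R1 → (0, 0, 1, 0)
  clear (3,1): R3 −= (1)R1 → (0, 0, 5, 2)
pivot(2,2)=1: scale R2 → (0, 0, 1, 0)
  clear (0,2): R0 −= (6)R2 → (1, 0, 0, 6)
  clear (1,2): R1 −= (2)R2 → (0, 1, 0, 6)
  clear (3,2): R3 −= (5)R2 → (0, 0, 0, 2)
pivot(3,3)=2: scale R3 → (0, 0, 0, 1)
  clear (0,3): R0 −= (6)R3 → (1, 0, 0, 0)
  clear (1,3): R1 −= (6)R3 → (0, 1, 0, 0)

rank = 4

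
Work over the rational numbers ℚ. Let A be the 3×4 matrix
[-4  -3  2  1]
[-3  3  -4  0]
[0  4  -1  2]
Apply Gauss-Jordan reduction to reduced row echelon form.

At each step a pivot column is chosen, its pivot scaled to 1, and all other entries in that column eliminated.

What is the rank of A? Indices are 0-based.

[1] R0 /= -4  ⇒  (1, 3/4, -1/2, -1/4)
     R1 -= -3·R0  ⇒  (0, 21/4, -11/2, -3/4)
[2] R1 /= 21/4  ⇒  (0, 1, -22/21, -1/7)
     R0 -= 3/4·R1  ⇒  (1, 0, 2/7, -1/7)
     R2 -= 4·R1  ⇒  (0, 0, 67/21, 18/7)
[3] R2 /= 67/21  ⇒  (0, 0, 1, 54/67)
     R0 -= 2/7·R2  ⇒  (1, 0, 0, -25/67)
     R1 -= -22/21·R2  ⇒  (0, 1, 0, 47/67)

rank = 3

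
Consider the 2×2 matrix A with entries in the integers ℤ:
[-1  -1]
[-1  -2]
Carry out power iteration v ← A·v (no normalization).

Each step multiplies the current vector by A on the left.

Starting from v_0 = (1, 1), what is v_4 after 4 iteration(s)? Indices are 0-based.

v_0 = (1, 1).
v_1 = A·v_0 = (-2, -3).
v_2 = A·v_1 = (5, 8).
v_3 = A·v_2 = (-13, -21).
v_4 = A·v_3 = (34, 55).

v_4 = (34, 55)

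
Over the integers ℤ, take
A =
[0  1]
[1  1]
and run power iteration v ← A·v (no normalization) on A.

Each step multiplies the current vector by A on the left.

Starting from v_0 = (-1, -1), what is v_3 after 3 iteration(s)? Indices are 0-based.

v_3 = (-3, -5)

v_0 = (-1, -1).
v_1 = A·v_0 = (-1, -2).
v_2 = A·v_1 = (-2, -3).
v_3 = A·v_2 = (-3, -5).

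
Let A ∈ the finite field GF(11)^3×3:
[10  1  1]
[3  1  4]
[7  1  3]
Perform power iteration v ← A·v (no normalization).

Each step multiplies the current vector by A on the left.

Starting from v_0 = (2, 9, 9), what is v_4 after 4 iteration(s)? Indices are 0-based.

v_4 = (10, 5, 5)

v_0 = (2, 9, 9).
v_1 = A·v_0 = (5, 7, 6).
v_2 = A·v_1 = (8, 2, 5).
v_3 = A·v_2 = (10, 2, 7).
v_4 = A·v_3 = (10, 5, 5).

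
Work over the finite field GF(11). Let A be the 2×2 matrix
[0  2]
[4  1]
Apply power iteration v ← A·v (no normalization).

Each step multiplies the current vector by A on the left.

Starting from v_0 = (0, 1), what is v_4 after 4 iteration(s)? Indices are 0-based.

v_0 = (0, 1).
v_1 = A·v_0 = (2, 1).
v_2 = A·v_1 = (2, 9).
v_3 = A·v_2 = (7, 6).
v_4 = A·v_3 = (1, 1).

v_4 = (1, 1)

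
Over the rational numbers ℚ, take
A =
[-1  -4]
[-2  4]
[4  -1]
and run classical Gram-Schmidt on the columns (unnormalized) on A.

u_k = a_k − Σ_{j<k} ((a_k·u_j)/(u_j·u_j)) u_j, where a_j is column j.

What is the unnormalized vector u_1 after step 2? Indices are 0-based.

Step 1: u_0 = a_0 = (-1, -2, 4).
Step 2: u_1 = a_1 − (-8/21)·u_0 = (-92/21, 68/21, 11/21).

u_1 = (-92/21, 68/21, 11/21)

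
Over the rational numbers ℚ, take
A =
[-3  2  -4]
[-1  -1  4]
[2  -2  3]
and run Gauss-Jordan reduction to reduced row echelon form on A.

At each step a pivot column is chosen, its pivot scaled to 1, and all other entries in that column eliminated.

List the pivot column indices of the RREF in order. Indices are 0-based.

pivot columns: 0, 1, 2

pivot(0,0)=-3: scale R0 → (1, -2/3, 4/3)
  clear (1,0): R1 −= (-1)R0 → (0, -5/3, 16/3)
  clear (2,0): R2 −= (2)R0 → (0, -2/3, 1/3)
pivot(1,1)=-5/3: scale R1 → (0, 1, -16/5)
  clear (0,1): R0 −= (-2/3)R1 → (1, 0, -4/5)
  clear (2,1): R2 −= (-2/3)R1 → (0, 0, -9/5)
pivot(2,2)=-9/5: scale R2 → (0, 0, 1)
  clear (0,2): R0 −= (-4/5)R2 → (1, 0, 0)
  clear (1,2): R1 −= (-16/5)R2 → (0, 1, 0)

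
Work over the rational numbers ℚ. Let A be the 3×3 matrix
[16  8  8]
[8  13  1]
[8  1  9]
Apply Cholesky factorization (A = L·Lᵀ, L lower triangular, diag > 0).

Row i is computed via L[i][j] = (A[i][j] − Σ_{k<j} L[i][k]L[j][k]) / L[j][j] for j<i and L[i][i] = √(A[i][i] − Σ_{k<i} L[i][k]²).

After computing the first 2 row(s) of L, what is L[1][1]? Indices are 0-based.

Step 1: L[0][0] = √(16) = 4.
  L[1][0] = (8) / L[0][0] = 2.
Step 2: L[1][1] = √(9) = 3.

L[1][1] = 3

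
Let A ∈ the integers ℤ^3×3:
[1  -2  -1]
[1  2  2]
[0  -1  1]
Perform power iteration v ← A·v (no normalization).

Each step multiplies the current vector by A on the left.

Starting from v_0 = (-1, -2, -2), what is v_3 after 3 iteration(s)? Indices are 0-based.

v_0 = (-1, -2, -2).
v_1 = A·v_0 = (5, -9, 0).
v_2 = A·v_1 = (23, -13, 9).
v_3 = A·v_2 = (40, 15, 22).

v_3 = (40, 15, 22)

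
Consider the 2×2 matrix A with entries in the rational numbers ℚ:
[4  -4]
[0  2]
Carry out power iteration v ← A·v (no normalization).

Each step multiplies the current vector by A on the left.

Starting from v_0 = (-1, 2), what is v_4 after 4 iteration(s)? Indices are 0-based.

v_0 = (-1, 2).
v_1 = A·v_0 = (-12, 4).
v_2 = A·v_1 = (-64, 8).
v_3 = A·v_2 = (-288, 16).
v_4 = A·v_3 = (-1216, 32).

v_4 = (-1216, 32)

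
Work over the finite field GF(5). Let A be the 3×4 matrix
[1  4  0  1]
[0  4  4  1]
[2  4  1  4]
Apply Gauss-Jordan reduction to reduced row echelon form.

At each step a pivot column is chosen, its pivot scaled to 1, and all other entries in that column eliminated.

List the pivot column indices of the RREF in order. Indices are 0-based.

pivot columns: 0, 1, 3

[1] R0 /= 1  ⇒  (1, 4, 0, 1)
     R2 -= 2·R0  ⇒  (0, 1, 1, 2)
[2] R1 /= 4  ⇒  (0, 1, 1, 4)
     R0 -= 4·R1  ⇒  (1, 0, 1, 0)
     R2 -= 1·R1  ⇒  (0, 0, 0, 3)
column 2 empty below row 2
[3] R2 /= 3  ⇒  (0, 0, 0, 1)
     R1 -= 4·R2  ⇒  (0, 1, 1, 0)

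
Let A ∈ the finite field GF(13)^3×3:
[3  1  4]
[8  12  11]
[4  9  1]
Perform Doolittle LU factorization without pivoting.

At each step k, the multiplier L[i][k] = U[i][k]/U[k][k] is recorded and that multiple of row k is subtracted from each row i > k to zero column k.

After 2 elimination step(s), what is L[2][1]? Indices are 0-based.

Step 1: pivot at (0,0) is 3.
  row1 ← row1 − (7)·row0  ⇒  L[1][0]=7, U row1=(0, 5, 9)
  row2 ← row2 − (10)·row0  ⇒  L[2][0]=10, U row2=(0, 12, 0)
Step 2: pivot at (1,1) is 5.
  row2 ← row2 − (5)·row1  ⇒  L[2][1]=5, U row2=(0, 0, 7)

L[2][1] = 5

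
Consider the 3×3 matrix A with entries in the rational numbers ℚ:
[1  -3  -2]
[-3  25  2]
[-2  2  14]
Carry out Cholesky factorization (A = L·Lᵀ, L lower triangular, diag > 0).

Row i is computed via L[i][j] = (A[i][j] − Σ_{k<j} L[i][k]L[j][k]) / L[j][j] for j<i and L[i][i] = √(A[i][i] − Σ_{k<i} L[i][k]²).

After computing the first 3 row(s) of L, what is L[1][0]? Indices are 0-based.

L[1][0] = -3

Step 1: L[0][0] = √(1) = 1.
  L[1][0] = (-3) / L[0][0] = -3.
Step 2: L[1][1] = √(16) = 4.
  L[2][0] = (-2) / L[0][0] = -2.
  L[2][1] = (-4) / L[1][1] = -1.
Step 3: L[2][2] = √(9) = 3.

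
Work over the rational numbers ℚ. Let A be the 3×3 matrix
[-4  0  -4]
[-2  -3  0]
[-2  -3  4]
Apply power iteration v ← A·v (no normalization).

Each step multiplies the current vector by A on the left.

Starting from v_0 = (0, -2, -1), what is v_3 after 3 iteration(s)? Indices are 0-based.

v_3 = (168, 126, 54)

v_0 = (0, -2, -1).
v_1 = A·v_0 = (4, 6, 2).
v_2 = A·v_1 = (-24, -26, -18).
v_3 = A·v_2 = (168, 126, 54).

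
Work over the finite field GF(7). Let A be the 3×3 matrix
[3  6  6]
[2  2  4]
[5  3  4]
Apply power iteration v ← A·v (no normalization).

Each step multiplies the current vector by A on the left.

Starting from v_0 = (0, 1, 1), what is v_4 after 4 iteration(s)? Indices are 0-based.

v_4 = (6, 5, 6)

v_0 = (0, 1, 1).
v_1 = A·v_0 = (5, 6, 0).
v_2 = A·v_1 = (2, 1, 1).
v_3 = A·v_2 = (4, 3, 3).
v_4 = A·v_3 = (6, 5, 6).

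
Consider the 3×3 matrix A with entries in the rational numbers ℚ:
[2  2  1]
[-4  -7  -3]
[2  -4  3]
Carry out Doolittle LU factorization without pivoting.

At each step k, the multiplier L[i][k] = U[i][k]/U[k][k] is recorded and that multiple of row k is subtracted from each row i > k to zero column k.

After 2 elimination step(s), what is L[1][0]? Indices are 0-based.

L[1][0] = -2

k=0: U[0][0]=2
  eliminate (1,0): mult=-2, new row 1: (0, -3, -1); set L[1][0]=-2
  eliminate (2,0): mult=1, new row 2: (0, -6, 2); set L[2][0]=1
k=1: U[1][1]=-3
  eliminate (2,1): mult=2, new row 2: (0, 0, 4); set L[2][1]=2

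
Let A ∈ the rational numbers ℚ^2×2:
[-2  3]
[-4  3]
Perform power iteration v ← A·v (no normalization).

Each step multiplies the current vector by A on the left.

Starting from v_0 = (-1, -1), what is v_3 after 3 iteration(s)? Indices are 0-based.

v_3 = (11, 1)

v_0 = (-1, -1).
v_1 = A·v_0 = (-1, 1).
v_2 = A·v_1 = (5, 7).
v_3 = A·v_2 = (11, 1).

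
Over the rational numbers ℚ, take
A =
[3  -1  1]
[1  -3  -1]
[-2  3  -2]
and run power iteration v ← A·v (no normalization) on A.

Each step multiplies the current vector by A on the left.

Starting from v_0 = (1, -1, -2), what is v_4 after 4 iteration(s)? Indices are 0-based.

v_4 = (-19, 19, 178)

v_0 = (1, -1, -2).
v_1 = A·v_0 = (2, 6, -1).
v_2 = A·v_1 = (-1, -15, 16).
v_3 = A·v_2 = (28, 28, -75).
v_4 = A·v_3 = (-19, 19, 178).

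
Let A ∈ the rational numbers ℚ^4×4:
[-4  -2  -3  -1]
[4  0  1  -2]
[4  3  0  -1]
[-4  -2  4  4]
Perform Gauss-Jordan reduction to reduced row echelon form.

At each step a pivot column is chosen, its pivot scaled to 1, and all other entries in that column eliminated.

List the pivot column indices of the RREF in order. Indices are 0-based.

pivot columns: 0, 1, 2, 3

pivot(0,0)=-4: scale R0 → (1, 1/2, 3/4, 1/4)
  clear (1,0): R1 −= (4)R0 → (0, -2, -2, -3)
  clear (2,0): R2 −= (4)R0 → (0, 1, -3, -2)
  clear (3,0): R3 −= (-4)R0 → (0, 0, 7, 5)
pivot(1,1)=-2: scale R1 → (0, 1, 1, 3/2)
  clear (0,1): R0 −= (1/2)R1 → (1, 0, 1/4, -1/2)
  clear (2,1): R2 −= (1)R1 → (0, 0, -4, -7/2)
pivot(2,2)=-4: scale R2 → (0, 0, 1, 7/8)
  clear (0,2): R0 −= (1/4)R2 → (1, 0, 0, -23/32)
  clear (1,2): R1 −= (1)R2 → (0, 1, 0, 5/8)
  clear (3,2): R3 −= (7)R2 → (0, 0, 0, -9/8)
pivot(3,3)=-9/8: scale R3 → (0, 0, 0, 1)
  clear (0,3): R0 −= (-23/32)R3 → (1, 0, 0, 0)
  clear (1,3): R1 −= (5/8)R3 → (0, 1, 0, 0)
  clear (2,3): R2 −= (7/8)R3 → (0, 0, 1, 0)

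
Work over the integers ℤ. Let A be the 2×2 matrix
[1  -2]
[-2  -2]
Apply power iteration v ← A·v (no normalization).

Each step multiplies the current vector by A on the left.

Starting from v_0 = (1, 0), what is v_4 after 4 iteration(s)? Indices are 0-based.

v_0 = (1, 0).
v_1 = A·v_0 = (1, -2).
v_2 = A·v_1 = (5, 2).
v_3 = A·v_2 = (1, -14).
v_4 = A·v_3 = (29, 26).

v_4 = (29, 26)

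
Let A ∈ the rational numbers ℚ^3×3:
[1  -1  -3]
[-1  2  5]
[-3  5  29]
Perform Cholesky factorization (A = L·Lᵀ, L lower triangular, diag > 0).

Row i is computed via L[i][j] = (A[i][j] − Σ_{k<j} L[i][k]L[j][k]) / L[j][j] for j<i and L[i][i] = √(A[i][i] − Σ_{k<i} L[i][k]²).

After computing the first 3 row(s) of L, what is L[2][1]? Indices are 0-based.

Step 1: L[0][0] = √(1) = 1.
  L[1][0] = (-1) / L[0][0] = -1.
Step 2: L[1][1] = √(1) = 1.
  L[2][0] = (-3) / L[0][0] = -3.
  L[2][1] = (2) / L[1][1] = 2.
Step 3: L[2][2] = √(16) = 4.

L[2][1] = 2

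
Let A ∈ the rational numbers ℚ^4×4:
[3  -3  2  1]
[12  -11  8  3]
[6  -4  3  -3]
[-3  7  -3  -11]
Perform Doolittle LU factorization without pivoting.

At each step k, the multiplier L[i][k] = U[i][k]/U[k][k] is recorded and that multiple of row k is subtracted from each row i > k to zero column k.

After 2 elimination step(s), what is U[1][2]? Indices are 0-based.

k=0: U[0][0]=3
  eliminate (1,0): mult=4, new row 1: (0, 1, 0, -1); set L[1][0]=4
  eliminate (2,0): mult=2, new row 2: (0, 2, -1, -5); set L[2][0]=2
  eliminate (3,0): mult=-1, new row 3: (0, 4, -1, -10); set L[3][0]=-1
k=1: U[1][1]=1
  eliminate (2,1): mult=2, new row 2: (0, 0, -1, -3); set L[2][1]=2
  eliminate (3,1): mult=4, new row 3: (0, 0, -1, -6); set L[3][1]=4

U[1][2] = 0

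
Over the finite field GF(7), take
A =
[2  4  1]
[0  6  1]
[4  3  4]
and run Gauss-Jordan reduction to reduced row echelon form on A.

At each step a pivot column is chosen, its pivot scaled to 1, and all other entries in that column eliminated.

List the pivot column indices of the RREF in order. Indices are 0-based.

pivot columns: 0, 1, 2

step 1: normalize row 0 (÷2) = (1, 2, 4)
  row 2: subtract 4×row0 = (0, 2, 2)
step 2: normalize row 1 (÷6) = (0, 1, 6)
  row 0: subtract 2×row1 = (1, 0, 6)
  row 2: subtract 2×row1 = (0, 0, 4)
step 3: normalize row 2 (÷4) = (0, 0, 1)
  row 0: subtract 6×row2 = (1, 0, 0)
  row 1: subtract 6×row2 = (0, 1, 0)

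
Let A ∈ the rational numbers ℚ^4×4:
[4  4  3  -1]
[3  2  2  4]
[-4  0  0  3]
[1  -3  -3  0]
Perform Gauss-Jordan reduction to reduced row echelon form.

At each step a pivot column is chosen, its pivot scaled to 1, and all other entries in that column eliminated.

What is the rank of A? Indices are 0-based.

step 1: normalize row 0 (÷4) = (1, 1, 3/4, -1/4)
  row 1: subtract 3×row0 = (0, -1, -1/4, 19/4)
  row 2: subtract -4×row0 = (0, 4, 3, 2)
  row 3: subtract 1×row0 = (0, -4, -15/4, 1/4)
step 2: normalize row 1 (÷-1) = (0, 1, 1/4, -19/4)
  row 0: subtract 1×row1 = (1, 0, 1/2, 9/2)
  row 2: subtract 4×row1 = (0, 0, 2, 21)
  row 3: subtract -4×row1 = (0, 0, -11/4, -75/4)
step 3: normalize row 2 (÷2) = (0, 0, 1, 21/2)
  row 0: subtract 1/2×row2 = (1, 0, 0, -3/4)
  row 1: subtract 1/4×row2 = (0, 1, 0, -59/8)
  row 3: subtract -11/4×row2 = (0, 0, 0, 81/8)
step 4: normalize row 3 (÷81/8) = (0, 0, 0, 1)
  row 0: subtract -3/4×row3 = (1, 0, 0, 0)
  row 1: subtract -59/8×row3 = (0, 1, 0, 0)
  row 2: subtract 21/2×row3 = (0, 0, 1, 0)

rank = 4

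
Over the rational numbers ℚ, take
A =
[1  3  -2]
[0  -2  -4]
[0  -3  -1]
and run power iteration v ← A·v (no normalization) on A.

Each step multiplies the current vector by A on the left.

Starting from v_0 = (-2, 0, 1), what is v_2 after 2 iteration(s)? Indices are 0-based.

v_0 = (-2, 0, 1).
v_1 = A·v_0 = (-4, -4, -1).
v_2 = A·v_1 = (-14, 12, 13).

v_2 = (-14, 12, 13)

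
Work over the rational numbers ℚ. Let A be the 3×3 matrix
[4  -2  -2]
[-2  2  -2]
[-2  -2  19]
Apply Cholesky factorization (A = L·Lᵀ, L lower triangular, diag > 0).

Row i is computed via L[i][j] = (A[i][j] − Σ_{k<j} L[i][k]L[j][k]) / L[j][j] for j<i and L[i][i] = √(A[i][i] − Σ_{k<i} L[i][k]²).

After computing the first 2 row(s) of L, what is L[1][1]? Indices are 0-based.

Step 1: L[0][0] = √(4) = 2.
  L[1][0] = (-2) / L[0][0] = -1.
Step 2: L[1][1] = √(1) = 1.

L[1][1] = 1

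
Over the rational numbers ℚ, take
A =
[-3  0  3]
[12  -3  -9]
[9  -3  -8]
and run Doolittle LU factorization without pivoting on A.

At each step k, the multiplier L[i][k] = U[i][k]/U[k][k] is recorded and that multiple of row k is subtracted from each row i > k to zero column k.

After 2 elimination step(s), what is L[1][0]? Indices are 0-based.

Step 1: pivot at (0,0) is -3.
  row1 ← row1 − (-4)·row0  ⇒  L[1][0]=-4, U row1=(0, -3, 3)
  row2 ← row2 − (-3)·row0  ⇒  L[2][0]=-3, U row2=(0, -3, 1)
Step 2: pivot at (1,1) is -3.
  row2 ← row2 − (1)·row1  ⇒  L[2][1]=1, U row2=(0, 0, -2)

L[1][0] = -4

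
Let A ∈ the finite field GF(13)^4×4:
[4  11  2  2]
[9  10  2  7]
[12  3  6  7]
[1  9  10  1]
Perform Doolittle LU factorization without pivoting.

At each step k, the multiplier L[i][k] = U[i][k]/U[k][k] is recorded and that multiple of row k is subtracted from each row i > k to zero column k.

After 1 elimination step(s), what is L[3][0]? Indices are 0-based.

L[3][0] = 10

k=0: U[0][0]=4
  eliminate (1,0): mult=12, new row 1: (0, 8, 4, 9); set L[1][0]=12
  eliminate (2,0): mult=3, new row 2: (0, 9, 0, 1); set L[2][0]=3
  eliminate (3,0): mult=10, new row 3: (0, 3, 3, 7); set L[3][0]=10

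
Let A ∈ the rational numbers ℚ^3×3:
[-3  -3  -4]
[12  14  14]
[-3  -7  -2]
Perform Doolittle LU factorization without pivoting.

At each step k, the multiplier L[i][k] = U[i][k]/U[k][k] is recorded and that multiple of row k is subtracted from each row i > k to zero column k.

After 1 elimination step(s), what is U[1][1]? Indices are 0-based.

U[1][1] = 2

[col 0] pivot -3
  R1 -= -4*R0 → (0, 2, -2)  (L[1][0] := -4)
  R2 -= 1*R0 → (0, -4, 2)  (L[2][0] := 1)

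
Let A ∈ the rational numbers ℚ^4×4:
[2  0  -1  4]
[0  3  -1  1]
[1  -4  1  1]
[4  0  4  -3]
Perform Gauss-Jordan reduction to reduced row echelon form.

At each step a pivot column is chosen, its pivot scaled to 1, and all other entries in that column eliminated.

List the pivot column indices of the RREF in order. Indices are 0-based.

pivot columns: 0, 1, 2, 3

step 1: normalize row 0 (÷2) = (1, 0, -1/2, 2)
  row 2: subtract 1×row0 = (0, -4, 3/2, -1)
  row 3: subtract 4×row0 = (0, 0, 6, -11)
step 2: normalize row 1 (÷3) = (0, 1, -1/3, 1/3)
  row 2: subtract -4×row1 = (0, 0, 1/6, 1/3)
step 3: normalize row 2 (÷1/6) = (0, 0, 1, 2)
  row 0: subtract -1/2×row2 = (1, 0, 0, 3)
  row 1: subtract -1/3×row2 = (0, 1, 0, 1)
  row 3: subtract 6×row2 = (0, 0, 0, -23)
step 4: normalize row 3 (÷-23) = (0, 0, 0, 1)
  row 0: subtract 3×row3 = (1, 0, 0, 0)
  row 1: subtract 1×row3 = (0, 1, 0, 0)
  row 2: subtract 2×row3 = (0, 0, 1, 0)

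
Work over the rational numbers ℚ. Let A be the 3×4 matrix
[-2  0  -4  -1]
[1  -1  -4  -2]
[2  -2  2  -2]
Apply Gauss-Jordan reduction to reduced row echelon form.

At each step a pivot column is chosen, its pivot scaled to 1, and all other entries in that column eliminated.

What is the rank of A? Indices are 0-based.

pivot(0,0)=-2: scale R0 → (1, 0, 2, 1/2)
  clear (1,0): R1 −= (1)R0 → (0, -1, -6, -5/2)
  clear (2,0): R2 −= (2)R0 → (0, -2, -2, -3)
pivot(1,1)=-1: scale R1 → (0, 1, 6, 5/2)
  clear (2,1): R2 −= (-2)R1 → (0, 0, 10, 2)
pivot(2,2)=10: scale R2 → (0, 0, 1, 1/5)
  clear (0,2): R0 −= (2)R2 → (1, 0, 0, 1/10)
  clear (1,2): R1 −= (6)R2 → (0, 1, 0, 13/10)

rank = 3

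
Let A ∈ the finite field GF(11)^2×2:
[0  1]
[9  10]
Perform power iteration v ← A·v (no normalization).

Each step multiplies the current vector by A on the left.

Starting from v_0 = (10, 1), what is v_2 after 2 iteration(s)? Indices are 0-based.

v_0 = (10, 1).
v_1 = A·v_0 = (1, 1).
v_2 = A·v_1 = (1, 8).

v_2 = (1, 8)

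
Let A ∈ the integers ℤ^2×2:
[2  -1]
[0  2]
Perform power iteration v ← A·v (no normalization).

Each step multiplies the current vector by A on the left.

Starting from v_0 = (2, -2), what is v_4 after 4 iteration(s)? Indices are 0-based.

v_4 = (96, -32)

v_0 = (2, -2).
v_1 = A·v_0 = (6, -4).
v_2 = A·v_1 = (16, -8).
v_3 = A·v_2 = (40, -16).
v_4 = A·v_3 = (96, -32).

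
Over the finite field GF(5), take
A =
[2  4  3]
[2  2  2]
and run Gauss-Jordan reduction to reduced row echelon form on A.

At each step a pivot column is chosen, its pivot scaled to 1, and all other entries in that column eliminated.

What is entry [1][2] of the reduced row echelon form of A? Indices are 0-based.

pivot(0,0)=2: scale R0 → (1, 2, 4)
  clear (1,0): R1 −= (2)R0 → (0, 3, 4)
pivot(1,1)=3: scale R1 → (0, 1, 3)
  clear (0,1): R0 −= (2)R1 → (1, 0, 3)

M[1][2] = 3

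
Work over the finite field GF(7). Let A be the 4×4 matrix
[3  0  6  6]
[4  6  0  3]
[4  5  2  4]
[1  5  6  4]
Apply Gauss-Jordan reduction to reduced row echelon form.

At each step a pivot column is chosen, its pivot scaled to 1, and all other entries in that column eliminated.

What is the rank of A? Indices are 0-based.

pivot(0,0)=3: scale R0 → (1, 0, 2, 2)
  clear (1,0): R1 −= (4)R0 → (0, 6, 6, 2)
  clear (2,0): R2 −= (4)R0 → (0, 5, 1, 3)
  clear (3,0): R3 −= (1)R0 → (0, 5, 4, 2)
pivot(1,1)=6: scale R1 → (0, 1, 1, 5)
  clear (2,1): R2 −= (5)R1 → (0, 0, 3, 6)
  clear (3,1): R3 −= (5)R1 → (0, 0, 6, 5)
pivot(2,2)=3: scale R2 → (0, 0, 1, 2)
  clear (0,2): R0 −= (2)R2 → (1, 0, 0, 5)
  clear (1,2): R1 −= (1)R2 → (0, 1, 0, 3)
  clear (3,2): R3 −= (6)R2 → (0, 0, 0, 0)
col 3: no nonzero at/below row 3; advance.

rank = 3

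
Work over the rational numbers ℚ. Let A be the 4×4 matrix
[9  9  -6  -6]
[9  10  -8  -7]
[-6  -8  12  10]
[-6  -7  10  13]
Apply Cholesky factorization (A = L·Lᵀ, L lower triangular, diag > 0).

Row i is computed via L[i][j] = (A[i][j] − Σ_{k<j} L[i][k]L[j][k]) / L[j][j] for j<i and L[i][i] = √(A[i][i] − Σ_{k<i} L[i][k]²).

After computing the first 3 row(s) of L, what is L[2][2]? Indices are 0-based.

L[2][2] = 2

Step 1: L[0][0] = √(9) = 3.
  L[1][0] = (9) / L[0][0] = 3.
Step 2: L[1][1] = √(1) = 1.
  L[2][0] = (-6) / L[0][0] = -2.
  L[2][1] = (-2) / L[1][1] = -2.
Step 3: L[2][2] = √(4) = 2.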